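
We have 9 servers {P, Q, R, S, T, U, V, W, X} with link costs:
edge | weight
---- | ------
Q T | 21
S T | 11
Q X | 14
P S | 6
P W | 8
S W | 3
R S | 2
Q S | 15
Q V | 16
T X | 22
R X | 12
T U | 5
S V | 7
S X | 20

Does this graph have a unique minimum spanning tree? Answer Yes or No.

Sort edges by weight, then run Kruskal:
R S (2): add — endpoints in different components.
S W (3): add — endpoints in different components.
T U (5): add — endpoints in different components.
P S (6): add — endpoints in different components.
S V (7): add — endpoints in different components.
P W (8): skip — W and P already connected.
S T (11): add — endpoints in different components.
R X (12): add — endpoints in different components.
Q X (14): add — endpoints in different components.
Every non-tree edge has weight strictly greater than the heaviest edge on the tree path between its endpoints, so the MST is unique.

Yes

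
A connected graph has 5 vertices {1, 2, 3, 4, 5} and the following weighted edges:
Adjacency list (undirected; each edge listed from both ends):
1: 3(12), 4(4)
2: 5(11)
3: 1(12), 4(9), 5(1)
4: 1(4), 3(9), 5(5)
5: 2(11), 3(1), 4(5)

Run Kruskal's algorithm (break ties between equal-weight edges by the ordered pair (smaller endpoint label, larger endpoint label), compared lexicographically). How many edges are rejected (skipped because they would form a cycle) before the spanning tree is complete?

Sort edges by weight, then run Kruskal:
3 5 (1): add — endpoints in different components.
1 4 (4): add — endpoints in different components.
4 5 (5): add — endpoints in different components.
3 4 (9): skip — 3 and 4 already connected.
2 5 (11): add — endpoints in different components.
Edges rejected before the tree was complete: 1.

1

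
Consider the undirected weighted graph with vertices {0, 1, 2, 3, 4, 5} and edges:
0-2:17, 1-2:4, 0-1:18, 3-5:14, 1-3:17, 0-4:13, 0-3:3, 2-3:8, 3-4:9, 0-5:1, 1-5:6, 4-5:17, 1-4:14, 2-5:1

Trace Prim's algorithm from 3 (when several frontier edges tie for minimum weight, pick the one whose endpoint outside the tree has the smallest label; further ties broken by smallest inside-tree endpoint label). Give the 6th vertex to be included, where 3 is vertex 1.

Prim, starting at 3.
Step 1: cheapest edge leaving the tree is 0-3 (3); add 0.
Step 2: cheapest edge leaving the tree is 0-5 (1); add 5.
Step 3: cheapest edge leaving the tree is 2-5 (1); add 2.
Step 4: cheapest edge leaving the tree is 1-2 (4); add 1.
Step 5: cheapest edge leaving the tree is 3-4 (9); add 4.
Vertex order: 3, 0, 5, 2, 1, 4. The 6th vertex is 4.

4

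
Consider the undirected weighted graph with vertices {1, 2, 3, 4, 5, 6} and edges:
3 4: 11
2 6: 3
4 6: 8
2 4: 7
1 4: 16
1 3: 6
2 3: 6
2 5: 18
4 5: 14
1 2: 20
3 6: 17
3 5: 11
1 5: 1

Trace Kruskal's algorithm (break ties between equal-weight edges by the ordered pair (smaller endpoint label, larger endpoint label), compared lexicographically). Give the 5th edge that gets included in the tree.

2-4

Sort edges by weight, then run Kruskal:
1 5 (1): add. Components now {1,5} {2} {3} {4} {6}
2 6 (3): add. Components now {1,5} {2,6} {3} {4}
1 3 (6): add. Components now {1,3,5} {2,6} {4}
2 3 (6): add. Components now {1,2,3,5,6} {4}
2 4 (7): add. Components now {1,2,3,4,5,6}
The 5th edge added is 2 4.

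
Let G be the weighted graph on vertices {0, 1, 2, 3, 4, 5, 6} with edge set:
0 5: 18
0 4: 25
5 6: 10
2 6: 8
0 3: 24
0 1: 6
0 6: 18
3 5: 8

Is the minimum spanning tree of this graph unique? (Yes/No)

Kruskal's algorithm — process edges by increasing weight (ties by edge label):
0 1 (6): add. Components now {0,1} {2} {3} {4} {5} {6}
2 6 (8): add. Components now {0,1} {2,6} {3} {4} {5}
3 5 (8): add. Components now {0,1} {2,6} {3,5} {4}
5 6 (10): add. Components now {0,1} {2,3,5,6} {4}
0 5 (18): add. Components now {0,1,2,3,5,6} {4}
0 6 (18): skip — 0 and 6 already connected.
0 3 (24): skip — 0 and 3 already connected.
0 4 (25): add. Components now {0,1,2,3,4,5,6}
Non-tree edge 0 6 has weight 18, equal to the heaviest edge on its tree cycle — swapping gives another MST of the same weight. Not unique.

No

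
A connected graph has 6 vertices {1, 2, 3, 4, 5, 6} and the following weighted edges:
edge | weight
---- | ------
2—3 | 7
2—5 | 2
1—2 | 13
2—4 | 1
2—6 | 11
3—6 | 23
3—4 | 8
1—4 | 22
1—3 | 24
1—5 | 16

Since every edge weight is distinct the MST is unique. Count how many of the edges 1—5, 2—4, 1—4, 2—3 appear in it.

2

Sort edges by weight, then run Kruskal:
2—4 (1): add — endpoints in different components.
2—5 (2): add — endpoints in different components.
2—3 (7): add — endpoints in different components.
3—4 (8): skip — 3 and 4 already connected.
2—6 (11): add — endpoints in different components.
1—2 (13): add — endpoints in different components.
MST edge set: {2—4, 2—5, 2—3, 2—6, 1—2}.
Of the listed edges, {2—4, 2—3} are in the MST → 2.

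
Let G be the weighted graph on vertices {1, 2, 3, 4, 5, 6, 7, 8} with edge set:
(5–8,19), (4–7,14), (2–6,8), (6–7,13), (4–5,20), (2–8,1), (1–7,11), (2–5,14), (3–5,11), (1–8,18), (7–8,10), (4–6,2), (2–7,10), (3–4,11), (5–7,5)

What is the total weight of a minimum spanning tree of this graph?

48

Kruskal: consider edges lightest-first.
2–8 (1): add — endpoints in different components.
4–6 (2): add — endpoints in different components.
5–7 (5): add — endpoints in different components.
2–6 (8): add — endpoints in different components.
2–7 (10): add — endpoints in different components.
7–8 (10): skip — 7 and 8 already connected.
1–7 (11): add — endpoints in different components.
3–4 (11): add — endpoints in different components.
MST edges: 2–8, 4–6, 5–7, 2–6, 2–7, 1–7, 3–4; total weight 1+2+5+8+10+11+11 = 48.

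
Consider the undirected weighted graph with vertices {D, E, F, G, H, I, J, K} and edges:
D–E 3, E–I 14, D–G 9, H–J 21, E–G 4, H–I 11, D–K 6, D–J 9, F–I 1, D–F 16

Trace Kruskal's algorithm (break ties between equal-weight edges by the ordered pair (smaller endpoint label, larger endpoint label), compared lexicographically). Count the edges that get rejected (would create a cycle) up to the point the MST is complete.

Kruskal's algorithm — process edges by increasing weight (ties by edge label):
F–I (1): add — endpoints in different components.
D–E (3): add — endpoints in different components.
E–G (4): add — endpoints in different components.
D–K (6): add — endpoints in different components.
D–G (9): skip — D and G already connected.
D–J (9): add — endpoints in different components.
H–I (11): add — endpoints in different components.
E–I (14): add — endpoints in different components.
Edges rejected before the tree was complete: 1.

1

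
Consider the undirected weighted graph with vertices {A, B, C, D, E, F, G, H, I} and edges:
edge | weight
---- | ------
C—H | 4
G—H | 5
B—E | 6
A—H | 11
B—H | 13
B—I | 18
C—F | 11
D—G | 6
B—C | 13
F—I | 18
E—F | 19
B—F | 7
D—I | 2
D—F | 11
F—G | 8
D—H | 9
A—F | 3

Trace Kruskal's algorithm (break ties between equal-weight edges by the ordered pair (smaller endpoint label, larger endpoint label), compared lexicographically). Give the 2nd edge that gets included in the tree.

A-F

Kruskal: consider edges lightest-first.
D—I (2): add — endpoints in different components.
A—F (3): add — endpoints in different components.
C—H (4): add — endpoints in different components.
G—H (5): add — endpoints in different components.
B—E (6): add — endpoints in different components.
D—G (6): add — endpoints in different components.
B—F (7): add — endpoints in different components.
F—G (8): add — endpoints in different components.
The 2nd edge added is A—F.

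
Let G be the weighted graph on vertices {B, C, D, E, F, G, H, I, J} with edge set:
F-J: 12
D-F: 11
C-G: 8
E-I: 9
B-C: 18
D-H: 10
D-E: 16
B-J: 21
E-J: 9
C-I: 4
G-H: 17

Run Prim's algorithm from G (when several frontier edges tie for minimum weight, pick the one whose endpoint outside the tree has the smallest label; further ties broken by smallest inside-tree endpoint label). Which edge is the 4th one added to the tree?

Prim, starting at G.
Step 1: frontier [C-G 8, G-H 17] → take C-G (8); add C.
Step 2: frontier [C-I 4, B-C 18, G-H 17] → take C-I (4); add I.
Step 3: frontier [B-C 18, G-H 17, E-I 9] → take E-I (9); add E.
Step 4: frontier [B-C 18, E-J 9, D-E 16, G-H 17] → take E-J (9); add J.
Step 5: frontier [B-C 18, D-E 16, G-H 17, F-J 12, B-J 21] → take F-J (12); add F.
Step 6: frontier [B-C 18, D-E 16, D-F 11, G-H 17, B-J 21] → take D-F (11); add D.
Step 7: frontier [B-C 18, D-H 10, G-H 17, B-J 21] → take D-H (10); add H.
Step 8: frontier [B-C 18, B-J 21] → take B-C (18); add B.
The 4th edge added is E-J.

E-J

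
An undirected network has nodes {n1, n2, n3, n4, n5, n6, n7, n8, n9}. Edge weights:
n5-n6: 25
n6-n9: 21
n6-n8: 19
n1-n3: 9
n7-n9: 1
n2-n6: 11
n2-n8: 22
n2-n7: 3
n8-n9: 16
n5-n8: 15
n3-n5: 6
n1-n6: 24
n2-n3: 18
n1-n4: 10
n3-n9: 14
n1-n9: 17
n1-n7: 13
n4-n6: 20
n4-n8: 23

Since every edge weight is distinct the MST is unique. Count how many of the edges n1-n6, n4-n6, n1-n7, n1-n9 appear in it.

1

Kruskal: consider edges lightest-first.
n7-n9 (1): add — endpoints in different components.
n2-n7 (3): add — endpoints in different components.
n3-n5 (6): add — endpoints in different components.
n1-n3 (9): add — endpoints in different components.
n1-n4 (10): add — endpoints in different components.
n2-n6 (11): add — endpoints in different components.
n1-n7 (13): add — endpoints in different components.
n3-n9 (14): skip — n3 and n9 already connected.
n5-n8 (15): add — endpoints in different components.
MST edge set: {n7-n9, n2-n7, n3-n5, n1-n3, n1-n4, n2-n6, n1-n7, n5-n8}.
Of the listed edges, {n1-n7} are in the MST → 1.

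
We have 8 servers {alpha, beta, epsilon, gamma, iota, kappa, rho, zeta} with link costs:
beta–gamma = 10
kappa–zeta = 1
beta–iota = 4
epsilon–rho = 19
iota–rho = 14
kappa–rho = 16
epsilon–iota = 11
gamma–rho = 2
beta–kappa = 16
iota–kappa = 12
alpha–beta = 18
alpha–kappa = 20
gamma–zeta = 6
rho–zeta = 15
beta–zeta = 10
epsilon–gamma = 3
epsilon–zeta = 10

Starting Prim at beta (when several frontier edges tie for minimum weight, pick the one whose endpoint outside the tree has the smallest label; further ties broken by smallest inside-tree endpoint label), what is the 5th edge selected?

gamma-zeta

Grow the tree from beta using Prim:
Step 1: cheapest edge leaving the tree is beta–iota (4); add iota.
Step 2: cheapest edge leaving the tree is beta–gamma (10); add gamma.
Step 3: cheapest edge leaving the tree is gamma–rho (2); add rho.
Step 4: cheapest edge leaving the tree is epsilon–gamma (3); add epsilon.
Step 5: cheapest edge leaving the tree is gamma–zeta (6); add zeta.
Step 6: cheapest edge leaving the tree is kappa–zeta (1); add kappa.
Step 7: cheapest edge leaving the tree is alpha–beta (18); add alpha.
The 5th edge added is gamma–zeta.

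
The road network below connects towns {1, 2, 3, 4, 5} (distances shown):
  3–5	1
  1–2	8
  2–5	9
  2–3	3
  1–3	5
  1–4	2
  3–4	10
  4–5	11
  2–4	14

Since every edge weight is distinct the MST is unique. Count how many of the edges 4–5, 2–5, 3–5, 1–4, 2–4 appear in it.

Sort edges by weight, then run Kruskal:
3–5 (1): add — endpoints in different components.
1–4 (2): add — endpoints in different components.
2–3 (3): add — endpoints in different components.
1–3 (5): add — endpoints in different components.
MST edge set: {3–5, 1–4, 2–3, 1–3}.
Of the listed edges, {3–5, 1–4} are in the MST → 2.

2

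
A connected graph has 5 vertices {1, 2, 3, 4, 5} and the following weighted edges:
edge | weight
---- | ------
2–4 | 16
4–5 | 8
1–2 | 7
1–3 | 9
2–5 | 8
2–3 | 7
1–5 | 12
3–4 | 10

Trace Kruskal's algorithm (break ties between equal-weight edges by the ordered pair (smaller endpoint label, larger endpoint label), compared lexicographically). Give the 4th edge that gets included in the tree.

4-5

Kruskal's algorithm — process edges by increasing weight (ties by edge label):
1–2 (7): add — endpoints in different components.
2–3 (7): add — endpoints in different components.
2–5 (8): add — endpoints in different components.
4–5 (8): add — endpoints in different components.
The 4th edge added is 4–5.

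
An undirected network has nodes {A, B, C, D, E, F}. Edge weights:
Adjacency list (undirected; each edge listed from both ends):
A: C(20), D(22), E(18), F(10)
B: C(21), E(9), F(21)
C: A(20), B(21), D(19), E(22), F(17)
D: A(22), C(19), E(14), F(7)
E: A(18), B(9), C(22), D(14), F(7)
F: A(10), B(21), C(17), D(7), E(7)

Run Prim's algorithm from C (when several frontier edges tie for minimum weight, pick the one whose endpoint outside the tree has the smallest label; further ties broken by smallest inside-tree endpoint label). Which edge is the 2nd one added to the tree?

D-F

Grow the tree from C using Prim:
Step 1: frontier [C—F 17, C—D 19, A—C 20, B—C 21, C—E 22] → take C—F (17); add F.
Step 2: frontier [C—D 19, A—C 20, B—C 21, C—E 22, D—F 7, E—F 7, A—F 10, B—F 21] → take D—F (7); add D.
Step 3: frontier [A—C 20, B—C 21, C—E 22, D—E 14, A—D 22, E—F 7, A—F 10, B—F 21] → take E—F (7); add E.
Step 4: frontier [A—C 20, B—C 21, A—D 22, B—E 9, A—E 18, A—F 10, B—F 21] → take B—E (9); add B.
Step 5: frontier [A—C 20, A—D 22, A—E 18, A—F 10] → take A—F (10); add A.
The 2nd edge added is D—F.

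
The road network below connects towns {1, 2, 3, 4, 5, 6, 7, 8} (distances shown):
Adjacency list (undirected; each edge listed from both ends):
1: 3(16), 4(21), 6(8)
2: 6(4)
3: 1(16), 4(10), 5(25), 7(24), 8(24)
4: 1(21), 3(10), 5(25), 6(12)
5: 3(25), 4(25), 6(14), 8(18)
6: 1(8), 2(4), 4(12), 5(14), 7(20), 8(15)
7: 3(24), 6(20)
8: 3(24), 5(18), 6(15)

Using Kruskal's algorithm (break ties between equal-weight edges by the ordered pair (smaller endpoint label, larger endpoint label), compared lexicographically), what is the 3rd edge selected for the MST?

Kruskal's algorithm — process edges by increasing weight (ties by edge label):
2–6 (4): add — endpoints in different components.
1–6 (8): add — endpoints in different components.
3–4 (10): add — endpoints in different components.
4–6 (12): add — endpoints in different components.
5–6 (14): add — endpoints in different components.
6–8 (15): add — endpoints in different components.
1–3 (16): skip — 1 and 3 already connected.
5–8 (18): skip — 5 and 8 already connected.
6–7 (20): add — endpoints in different components.
The 3rd edge added is 3–4.

3-4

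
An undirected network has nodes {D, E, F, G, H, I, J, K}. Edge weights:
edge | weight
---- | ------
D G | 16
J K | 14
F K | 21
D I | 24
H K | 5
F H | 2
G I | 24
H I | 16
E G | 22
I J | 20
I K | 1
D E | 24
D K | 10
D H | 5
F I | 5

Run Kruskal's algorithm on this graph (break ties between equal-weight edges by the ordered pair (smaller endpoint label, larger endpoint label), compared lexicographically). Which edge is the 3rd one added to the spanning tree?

Kruskal: consider edges lightest-first.
I K (1): add — endpoints in different components.
F H (2): add — endpoints in different components.
D H (5): add — endpoints in different components.
F I (5): add — endpoints in different components.
H K (5): skip — H and K already connected.
D K (10): skip — D and K already connected.
J K (14): add — endpoints in different components.
D G (16): add — endpoints in different components.
H I (16): skip — H and I already connected.
I J (20): skip — I and J already connected.
F K (21): skip — F and K already connected.
E G (22): add — endpoints in different components.
The 3rd edge added is D H.

D-H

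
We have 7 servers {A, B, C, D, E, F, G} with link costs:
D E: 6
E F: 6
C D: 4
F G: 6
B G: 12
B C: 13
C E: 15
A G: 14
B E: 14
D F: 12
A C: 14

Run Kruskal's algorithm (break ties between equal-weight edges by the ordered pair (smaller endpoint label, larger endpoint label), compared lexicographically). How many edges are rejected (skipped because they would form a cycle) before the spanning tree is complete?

2

Sort edges by weight, then run Kruskal:
C D (4): add — endpoints in different components.
D E (6): add — endpoints in different components.
E F (6): add — endpoints in different components.
F G (6): add — endpoints in different components.
B G (12): add — endpoints in different components.
D F (12): skip — D and F already connected.
B C (13): skip — B and C already connected.
A C (14): add — endpoints in different components.
Edges rejected before the tree was complete: 2.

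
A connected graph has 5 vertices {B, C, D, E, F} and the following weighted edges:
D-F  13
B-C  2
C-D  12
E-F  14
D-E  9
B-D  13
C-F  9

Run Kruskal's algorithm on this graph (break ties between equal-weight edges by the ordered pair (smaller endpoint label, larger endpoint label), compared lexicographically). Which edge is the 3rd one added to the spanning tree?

D-E

Sort edges by weight, then run Kruskal:
B-C (2): add — endpoints in different components.
C-F (9): add — endpoints in different components.
D-E (9): add — endpoints in different components.
C-D (12): add — endpoints in different components.
The 3rd edge added is D-E.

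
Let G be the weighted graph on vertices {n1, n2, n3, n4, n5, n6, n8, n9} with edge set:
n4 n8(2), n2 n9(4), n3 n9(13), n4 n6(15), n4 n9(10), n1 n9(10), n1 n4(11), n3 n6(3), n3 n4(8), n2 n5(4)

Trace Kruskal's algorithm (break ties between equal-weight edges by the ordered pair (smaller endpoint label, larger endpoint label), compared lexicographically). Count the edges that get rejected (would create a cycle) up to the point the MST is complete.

Kruskal's algorithm — process edges by increasing weight (ties by edge label):
n4 n8 (2): add — endpoints in different components.
n3 n6 (3): add — endpoints in different components.
n2 n5 (4): add — endpoints in different components.
n2 n9 (4): add — endpoints in different components.
n3 n4 (8): add — endpoints in different components.
n1 n9 (10): add — endpoints in different components.
n4 n9 (10): add — endpoints in different components.
Edges rejected before the tree was complete: 0.

0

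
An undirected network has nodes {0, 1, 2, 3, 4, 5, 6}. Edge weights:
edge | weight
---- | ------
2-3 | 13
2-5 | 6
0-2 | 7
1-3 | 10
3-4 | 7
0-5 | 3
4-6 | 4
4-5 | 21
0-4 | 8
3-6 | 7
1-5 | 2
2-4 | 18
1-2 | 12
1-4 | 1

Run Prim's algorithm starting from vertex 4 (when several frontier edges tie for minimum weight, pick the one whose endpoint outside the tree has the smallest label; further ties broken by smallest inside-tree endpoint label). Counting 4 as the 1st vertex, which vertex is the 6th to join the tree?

Grow the tree from 4 using Prim:
Step 1: cheapest edge leaving the tree is 1-4 (1); add 1.
Step 2: cheapest edge leaving the tree is 1-5 (2); add 5.
Step 3: cheapest edge leaving the tree is 0-5 (3); add 0.
Step 4: cheapest edge leaving the tree is 4-6 (4); add 6.
Step 5: cheapest edge leaving the tree is 2-5 (6); add 2.
Step 6: cheapest edge leaving the tree is 3-4 (7); add 3.
Vertex order: 4, 1, 5, 0, 6, 2, 3. The 6th vertex is 2.

2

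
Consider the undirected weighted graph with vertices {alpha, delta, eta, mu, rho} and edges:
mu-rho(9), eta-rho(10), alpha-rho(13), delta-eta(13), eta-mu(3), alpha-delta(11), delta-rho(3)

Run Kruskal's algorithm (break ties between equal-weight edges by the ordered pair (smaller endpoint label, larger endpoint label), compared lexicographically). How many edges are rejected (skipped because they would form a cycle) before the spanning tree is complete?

Kruskal's algorithm — process edges by increasing weight (ties by edge label):
delta-rho (3): add. Components now {delta,rho} {mu} {eta} {alpha}
eta-mu (3): add. Components now {delta,rho} {eta,mu} {alpha}
mu-rho (9): add. Components now {delta,eta,mu,rho} {alpha}
eta-rho (10): skip — rho and eta already connected.
alpha-delta (11): add. Components now {alpha,delta,eta,mu,rho}
Edges rejected before the tree was complete: 1.

1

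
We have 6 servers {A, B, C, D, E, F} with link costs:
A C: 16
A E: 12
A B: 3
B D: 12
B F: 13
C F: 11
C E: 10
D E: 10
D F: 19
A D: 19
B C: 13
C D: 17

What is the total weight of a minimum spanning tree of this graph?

Prim, starting at F.
Step 1: frontier [C F 11, B F 13, D F 19] → take C F (11); add C.
Step 2: frontier [C E 10, B C 13, A C 16, C D 17, B F 13, D F 19] → take C E (10); add E.
Step 3: frontier [B C 13, A C 16, C D 17, D E 10, A E 12, B F 13, D F 19] → take D E (10); add D.
Step 4: frontier [B C 13, A C 16, B D 12, A D 19, A E 12, B F 13] → take A E (12); add A.
Step 5: frontier [A B 3, B C 13, B D 12, B F 13] → take A B (3); add B.
MST edges: C F, C E, D E, A E, A B; total weight 11+10+10+12+3 = 46.

46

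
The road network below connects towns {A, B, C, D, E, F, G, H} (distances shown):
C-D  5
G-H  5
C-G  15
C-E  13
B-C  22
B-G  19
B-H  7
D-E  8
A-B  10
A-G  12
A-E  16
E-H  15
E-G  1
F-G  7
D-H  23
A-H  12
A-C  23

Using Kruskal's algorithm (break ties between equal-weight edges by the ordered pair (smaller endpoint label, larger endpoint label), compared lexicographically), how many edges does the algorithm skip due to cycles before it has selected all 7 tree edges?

0

Sort edges by weight, then run Kruskal:
E-G (1): add — endpoints in different components.
C-D (5): add — endpoints in different components.
G-H (5): add — endpoints in different components.
B-H (7): add — endpoints in different components.
F-G (7): add — endpoints in different components.
D-E (8): add — endpoints in different components.
A-B (10): add — endpoints in different components.
Edges rejected before the tree was complete: 0.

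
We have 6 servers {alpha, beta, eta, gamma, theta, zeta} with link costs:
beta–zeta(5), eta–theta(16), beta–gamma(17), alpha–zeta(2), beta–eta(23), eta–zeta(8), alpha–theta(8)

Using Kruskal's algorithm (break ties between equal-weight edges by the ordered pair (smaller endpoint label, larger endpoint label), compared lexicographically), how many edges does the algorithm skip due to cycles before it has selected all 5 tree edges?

1

Sort edges by weight, then run Kruskal:
alpha–zeta (2): add — endpoints in different components.
beta–zeta (5): add — endpoints in different components.
alpha–theta (8): add — endpoints in different components.
eta–zeta (8): add — endpoints in different components.
eta–theta (16): skip — eta and theta already connected.
beta–gamma (17): add — endpoints in different components.
Edges rejected before the tree was complete: 1.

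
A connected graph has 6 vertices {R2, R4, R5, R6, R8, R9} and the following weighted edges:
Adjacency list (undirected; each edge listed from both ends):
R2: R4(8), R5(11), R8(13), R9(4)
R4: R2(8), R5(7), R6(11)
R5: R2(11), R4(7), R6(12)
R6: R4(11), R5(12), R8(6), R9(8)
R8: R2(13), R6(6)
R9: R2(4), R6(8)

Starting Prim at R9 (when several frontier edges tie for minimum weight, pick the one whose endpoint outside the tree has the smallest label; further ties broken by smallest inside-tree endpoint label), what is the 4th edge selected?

Grow the tree from R9 using Prim:
Step 1: cheapest edge leaving the tree is R2—R9 (4); add R2.
Step 2: cheapest edge leaving the tree is R2—R4 (8); add R4.
Step 3: cheapest edge leaving the tree is R4—R5 (7); add R5.
Step 4: cheapest edge leaving the tree is R6—R9 (8); add R6.
Step 5: cheapest edge leaving the tree is R6—R8 (6); add R8.
The 4th edge added is R6—R9.

R6-R9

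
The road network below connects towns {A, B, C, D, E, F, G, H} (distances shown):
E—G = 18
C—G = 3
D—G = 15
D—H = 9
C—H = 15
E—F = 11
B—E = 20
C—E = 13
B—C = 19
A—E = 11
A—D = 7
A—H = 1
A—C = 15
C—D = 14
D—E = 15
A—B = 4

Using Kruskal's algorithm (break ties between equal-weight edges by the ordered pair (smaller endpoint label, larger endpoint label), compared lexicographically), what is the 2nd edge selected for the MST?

Kruskal's algorithm — process edges by increasing weight (ties by edge label):
A—H (1): add — endpoints in different components.
C—G (3): add — endpoints in different components.
A—B (4): add — endpoints in different components.
A—D (7): add — endpoints in different components.
D—H (9): skip — D and H already connected.
A—E (11): add — endpoints in different components.
E—F (11): add — endpoints in different components.
C—E (13): add — endpoints in different components.
The 2nd edge added is C—G.

C-G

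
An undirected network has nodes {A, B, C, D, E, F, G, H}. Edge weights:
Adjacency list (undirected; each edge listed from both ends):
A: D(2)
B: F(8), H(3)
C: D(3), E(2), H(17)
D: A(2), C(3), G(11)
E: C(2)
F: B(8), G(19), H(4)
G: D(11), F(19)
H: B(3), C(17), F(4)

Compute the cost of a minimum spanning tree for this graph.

42

Kruskal's algorithm — process edges by increasing weight (ties by edge label):
A—D (2): add — endpoints in different components.
C—E (2): add — endpoints in different components.
B—H (3): add — endpoints in different components.
C—D (3): add — endpoints in different components.
F—H (4): add — endpoints in different components.
B—F (8): skip — B and F already connected.
D—G (11): add — endpoints in different components.
C—H (17): add — endpoints in different components.
MST edges: A—D, C—E, B—H, C—D, F—H, D—G, C—H; total weight 2+2+3+3+4+11+17 = 42.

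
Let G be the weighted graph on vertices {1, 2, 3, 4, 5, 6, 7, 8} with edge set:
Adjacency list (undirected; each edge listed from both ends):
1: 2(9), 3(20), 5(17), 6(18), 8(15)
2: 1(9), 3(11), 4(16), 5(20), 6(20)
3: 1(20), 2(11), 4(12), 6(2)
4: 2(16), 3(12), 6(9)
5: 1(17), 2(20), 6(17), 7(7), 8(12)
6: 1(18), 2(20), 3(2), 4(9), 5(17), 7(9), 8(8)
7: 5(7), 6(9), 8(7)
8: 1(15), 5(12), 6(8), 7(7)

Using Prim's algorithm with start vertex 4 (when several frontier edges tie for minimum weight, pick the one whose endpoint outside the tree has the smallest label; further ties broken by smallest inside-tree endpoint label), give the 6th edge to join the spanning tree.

2-3

Prim, starting at 4.
Step 1: cheapest edge leaving the tree is 4 6 (9); add 6.
Step 2: cheapest edge leaving the tree is 3 6 (2); add 3.
Step 3: cheapest edge leaving the tree is 6 8 (8); add 8.
Step 4: cheapest edge leaving the tree is 7 8 (7); add 7.
Step 5: cheapest edge leaving the tree is 5 7 (7); add 5.
Step 6: cheapest edge leaving the tree is 2 3 (11); add 2.
Step 7: cheapest edge leaving the tree is 1 2 (9); add 1.
The 6th edge added is 2 3.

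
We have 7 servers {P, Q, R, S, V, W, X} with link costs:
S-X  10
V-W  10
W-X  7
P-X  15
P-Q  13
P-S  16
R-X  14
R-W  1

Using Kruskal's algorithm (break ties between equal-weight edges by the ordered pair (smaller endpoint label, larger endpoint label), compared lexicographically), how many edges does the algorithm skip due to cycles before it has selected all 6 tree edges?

Kruskal's algorithm — process edges by increasing weight (ties by edge label):
R-W (1): add. Components now {R,W} {Q} {X} {P} {S} {V}
W-X (7): add. Components now {R,W,X} {Q} {P} {S} {V}
S-X (10): add. Components now {R,S,W,X} {Q} {P} {V}
V-W (10): add. Components now {R,S,V,W,X} {Q} {P}
P-Q (13): add. Components now {R,S,V,W,X} {P,Q}
R-X (14): skip — R and X already connected.
P-X (15): add. Components now {P,Q,R,S,V,W,X}
Edges rejected before the tree was complete: 1.

1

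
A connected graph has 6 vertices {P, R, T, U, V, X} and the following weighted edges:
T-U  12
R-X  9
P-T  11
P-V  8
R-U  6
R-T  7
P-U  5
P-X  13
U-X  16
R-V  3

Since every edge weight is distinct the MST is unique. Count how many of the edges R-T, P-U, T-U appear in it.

Sort edges by weight, then run Kruskal:
R-V (3): add — endpoints in different components.
P-U (5): add — endpoints in different components.
R-U (6): add — endpoints in different components.
R-T (7): add — endpoints in different components.
P-V (8): skip — V and P already connected.
R-X (9): add — endpoints in different components.
MST edge set: {R-V, P-U, R-U, R-T, R-X}.
Of the listed edges, {R-T, P-U} are in the MST → 2.

2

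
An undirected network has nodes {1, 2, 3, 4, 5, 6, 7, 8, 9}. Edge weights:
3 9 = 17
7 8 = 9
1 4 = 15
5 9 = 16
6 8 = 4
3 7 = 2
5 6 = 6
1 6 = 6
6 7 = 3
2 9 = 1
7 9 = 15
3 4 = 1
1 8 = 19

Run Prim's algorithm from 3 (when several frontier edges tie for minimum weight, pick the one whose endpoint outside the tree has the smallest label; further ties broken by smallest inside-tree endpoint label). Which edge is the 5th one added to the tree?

1-6

Prim's algorithm from 3:
Step 1: cheapest edge leaving the tree is 3 4 (1); add 4.
Step 2: cheapest edge leaving the tree is 3 7 (2); add 7.
Step 3: cheapest edge leaving the tree is 6 7 (3); add 6.
Step 4: cheapest edge leaving the tree is 6 8 (4); add 8.
Step 5: cheapest edge leaving the tree is 1 6 (6); add 1.
Step 6: cheapest edge leaving the tree is 5 6 (6); add 5.
Step 7: cheapest edge leaving the tree is 7 9 (15); add 9.
Step 8: cheapest edge leaving the tree is 2 9 (1); add 2.
The 5th edge added is 1 6.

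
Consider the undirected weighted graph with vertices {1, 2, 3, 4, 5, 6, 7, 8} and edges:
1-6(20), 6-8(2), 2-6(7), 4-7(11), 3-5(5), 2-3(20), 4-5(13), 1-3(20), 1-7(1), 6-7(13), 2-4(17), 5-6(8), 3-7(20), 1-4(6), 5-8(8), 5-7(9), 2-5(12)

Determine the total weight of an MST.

38

Kruskal: consider edges lightest-first.
1-7 (1): add — endpoints in different components.
6-8 (2): add — endpoints in different components.
3-5 (5): add — endpoints in different components.
1-4 (6): add — endpoints in different components.
2-6 (7): add — endpoints in different components.
5-6 (8): add — endpoints in different components.
5-8 (8): skip — 5 and 8 already connected.
5-7 (9): add — endpoints in different components.
MST edges: 1-7, 6-8, 3-5, 1-4, 2-6, 5-6, 5-7; total weight 1+2+5+6+7+8+9 = 38.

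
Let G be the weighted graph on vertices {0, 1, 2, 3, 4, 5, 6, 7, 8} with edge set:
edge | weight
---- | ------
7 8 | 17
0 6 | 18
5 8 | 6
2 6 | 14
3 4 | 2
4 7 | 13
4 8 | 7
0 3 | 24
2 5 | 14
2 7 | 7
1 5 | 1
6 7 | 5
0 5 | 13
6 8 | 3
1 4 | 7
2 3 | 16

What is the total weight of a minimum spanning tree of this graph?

44

Grow the tree from 1 using Prim:
Step 1: cheapest edge leaving the tree is 1 5 (1); add 5.
Step 2: cheapest edge leaving the tree is 5 8 (6); add 8.
Step 3: cheapest edge leaving the tree is 6 8 (3); add 6.
Step 4: cheapest edge leaving the tree is 6 7 (5); add 7.
Step 5: cheapest edge leaving the tree is 2 7 (7); add 2.
Step 6: cheapest edge leaving the tree is 1 4 (7); add 4.
Step 7: cheapest edge leaving the tree is 3 4 (2); add 3.
Step 8: cheapest edge leaving the tree is 0 5 (13); add 0.
MST edges: 1 5, 5 8, 6 8, 6 7, 2 7, 1 4, 3 4, 0 5; total weight 1+6+3+5+7+7+2+13 = 44.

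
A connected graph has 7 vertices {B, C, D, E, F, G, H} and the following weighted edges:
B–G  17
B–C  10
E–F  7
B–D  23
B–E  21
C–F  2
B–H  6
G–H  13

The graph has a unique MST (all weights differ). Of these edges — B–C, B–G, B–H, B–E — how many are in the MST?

Kruskal's algorithm — process edges by increasing weight (ties by edge label):
C–F (2): add. Components now {B} {C,F} {D} {E} {G} {H}
B–H (6): add. Components now {B,H} {C,F} {D} {E} {G}
E–F (7): add. Components now {B,H} {C,E,F} {D} {G}
B–C (10): add. Components now {B,C,E,F,H} {D} {G}
G–H (13): add. Components now {B,C,E,F,G,H} {D}
B–G (17): skip — B and G already connected.
B–E (21): skip — B and E already connected.
B–D (23): add. Components now {B,C,D,E,F,G,H}
MST edge set: {C–F, B–H, E–F, B–C, G–H, B–D}.
Of the listed edges, {B–C, B–H} are in the MST → 2.

2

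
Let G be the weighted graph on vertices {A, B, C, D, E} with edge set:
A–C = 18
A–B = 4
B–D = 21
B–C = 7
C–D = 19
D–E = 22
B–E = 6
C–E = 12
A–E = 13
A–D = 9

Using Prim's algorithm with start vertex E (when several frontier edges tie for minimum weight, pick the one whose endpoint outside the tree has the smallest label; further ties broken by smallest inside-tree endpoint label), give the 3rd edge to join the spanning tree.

B-C

Prim's algorithm from E:
Step 1: cheapest edge leaving the tree is B–E (6); add B.
Step 2: cheapest edge leaving the tree is A–B (4); add A.
Step 3: cheapest edge leaving the tree is B–C (7); add C.
Step 4: cheapest edge leaving the tree is A–D (9); add D.
The 3rd edge added is B–C.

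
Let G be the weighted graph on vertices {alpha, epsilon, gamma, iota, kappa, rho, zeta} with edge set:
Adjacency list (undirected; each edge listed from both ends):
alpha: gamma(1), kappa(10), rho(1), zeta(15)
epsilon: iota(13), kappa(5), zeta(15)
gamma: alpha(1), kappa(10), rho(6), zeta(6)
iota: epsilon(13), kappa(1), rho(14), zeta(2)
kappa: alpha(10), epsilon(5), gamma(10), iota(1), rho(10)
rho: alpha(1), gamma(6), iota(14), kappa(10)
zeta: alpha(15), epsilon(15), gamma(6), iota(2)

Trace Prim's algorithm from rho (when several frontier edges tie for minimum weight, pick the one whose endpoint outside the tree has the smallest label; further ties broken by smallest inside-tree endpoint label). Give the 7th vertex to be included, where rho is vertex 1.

Prim, starting at rho.
Step 1: cheapest edge leaving the tree is alpha–rho (1); add alpha.
Step 2: cheapest edge leaving the tree is alpha–gamma (1); add gamma.
Step 3: cheapest edge leaving the tree is gamma–zeta (6); add zeta.
Step 4: cheapest edge leaving the tree is iota–zeta (2); add iota.
Step 5: cheapest edge leaving the tree is iota–kappa (1); add kappa.
Step 6: cheapest edge leaving the tree is epsilon–kappa (5); add epsilon.
Vertex order: rho, alpha, gamma, zeta, iota, kappa, epsilon. The 7th vertex is epsilon.

epsilon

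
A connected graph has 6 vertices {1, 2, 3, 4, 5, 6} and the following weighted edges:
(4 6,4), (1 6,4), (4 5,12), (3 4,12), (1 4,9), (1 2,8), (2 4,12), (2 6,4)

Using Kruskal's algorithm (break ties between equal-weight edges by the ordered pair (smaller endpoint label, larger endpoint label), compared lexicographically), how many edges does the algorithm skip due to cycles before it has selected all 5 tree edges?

3

Kruskal: consider edges lightest-first.
1 6 (4): add. Components now {1,6} {2} {3} {4} {5}
2 6 (4): add. Components now {1,2,6} {3} {4} {5}
4 6 (4): add. Components now {1,2,4,6} {3} {5}
1 2 (8): skip — 1 and 2 already connected.
1 4 (9): skip — 1 and 4 already connected.
2 4 (12): skip — 2 and 4 already connected.
3 4 (12): add. Components now {1,2,3,4,6} {5}
4 5 (12): add. Components now {1,2,3,4,5,6}
Edges rejected before the tree was complete: 3.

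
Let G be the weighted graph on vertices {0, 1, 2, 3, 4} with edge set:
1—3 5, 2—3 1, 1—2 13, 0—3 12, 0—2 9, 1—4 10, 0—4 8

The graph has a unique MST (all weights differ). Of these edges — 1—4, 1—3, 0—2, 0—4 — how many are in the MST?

3

Kruskal: consider edges lightest-first.
2—3 (1): add — endpoints in different components.
1—3 (5): add — endpoints in different components.
0—4 (8): add — endpoints in different components.
0—2 (9): add — endpoints in different components.
MST edge set: {2—3, 1—3, 0—4, 0—2}.
Of the listed edges, {1—3, 0—2, 0—4} are in the MST → 3.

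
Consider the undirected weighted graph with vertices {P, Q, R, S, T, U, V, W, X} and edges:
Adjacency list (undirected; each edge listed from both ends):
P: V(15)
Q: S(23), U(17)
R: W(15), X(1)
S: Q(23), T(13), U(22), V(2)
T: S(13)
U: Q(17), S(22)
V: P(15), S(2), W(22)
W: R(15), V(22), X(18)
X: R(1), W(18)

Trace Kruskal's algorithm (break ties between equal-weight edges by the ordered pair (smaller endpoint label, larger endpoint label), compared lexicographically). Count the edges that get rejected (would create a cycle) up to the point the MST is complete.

Sort edges by weight, then run Kruskal:
R—X (1): add — endpoints in different components.
S—V (2): add — endpoints in different components.
S—T (13): add — endpoints in different components.
P—V (15): add — endpoints in different components.
R—W (15): add — endpoints in different components.
Q—U (17): add — endpoints in different components.
W—X (18): skip — W and X already connected.
S—U (22): add — endpoints in different components.
V—W (22): add — endpoints in different components.
Edges rejected before the tree was complete: 1.

1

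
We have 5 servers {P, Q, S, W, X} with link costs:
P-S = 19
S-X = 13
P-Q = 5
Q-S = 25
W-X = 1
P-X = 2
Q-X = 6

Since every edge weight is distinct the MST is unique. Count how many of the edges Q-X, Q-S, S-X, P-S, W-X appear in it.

2

Kruskal's algorithm — process edges by increasing weight (ties by edge label):
W-X (1): add — endpoints in different components.
P-X (2): add — endpoints in different components.
P-Q (5): add — endpoints in different components.
Q-X (6): skip — Q and X already connected.
S-X (13): add — endpoints in different components.
MST edge set: {W-X, P-X, P-Q, S-X}.
Of the listed edges, {S-X, W-X} are in the MST → 2.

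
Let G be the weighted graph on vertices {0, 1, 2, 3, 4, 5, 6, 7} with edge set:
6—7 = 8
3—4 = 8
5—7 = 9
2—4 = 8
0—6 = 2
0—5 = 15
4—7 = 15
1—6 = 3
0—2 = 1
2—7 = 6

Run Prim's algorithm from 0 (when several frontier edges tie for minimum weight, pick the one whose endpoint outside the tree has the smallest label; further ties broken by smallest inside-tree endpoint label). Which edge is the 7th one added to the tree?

Prim, starting at 0.
Step 1: frontier [0—2 1, 0—6 2, 0—5 15] → take 0—2 (1); add 2.
Step 2: frontier [0—6 2, 0—5 15, 2—7 6, 2—4 8] → take 0—6 (2); add 6.
Step 3: frontier [0—5 15, 2—7 6, 2—4 8, 1—6 3, 6—7 8] → take 1—6 (3); add 1.
Step 4: frontier [0—5 15, 2—7 6, 2—4 8, 6—7 8] → take 2—7 (6); add 7.
Step 5: frontier [0—5 15, 2—4 8, 5—7 9, 4—7 15] → take 2—4 (8); add 4.
Step 6: frontier [0—5 15, 3—4 8, 5—7 9] → take 3—4 (8); add 3.
Step 7: frontier [0—5 15, 5—7 9] → take 5—7 (9); add 5.
The 7th edge added is 5—7.

5-7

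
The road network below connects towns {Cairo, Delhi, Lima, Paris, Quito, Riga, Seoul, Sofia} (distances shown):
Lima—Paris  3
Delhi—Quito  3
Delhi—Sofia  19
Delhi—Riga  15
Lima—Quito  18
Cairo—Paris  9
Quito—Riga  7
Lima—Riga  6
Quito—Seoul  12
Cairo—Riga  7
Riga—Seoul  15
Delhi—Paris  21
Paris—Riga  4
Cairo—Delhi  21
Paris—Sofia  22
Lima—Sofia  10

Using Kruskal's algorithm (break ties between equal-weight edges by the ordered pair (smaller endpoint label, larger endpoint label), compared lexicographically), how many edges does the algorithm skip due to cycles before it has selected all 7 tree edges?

Sort edges by weight, then run Kruskal:
Delhi—Quito (3): add — endpoints in different components.
Lima—Paris (3): add — endpoints in different components.
Paris—Riga (4): add — endpoints in different components.
Lima—Riga (6): skip — Riga and Lima already connected.
Cairo—Riga (7): add — endpoints in different components.
Quito—Riga (7): add — endpoints in different components.
Cairo—Paris (9): skip — Paris and Cairo already connected.
Lima—Sofia (10): add — endpoints in different components.
Quito—Seoul (12): add — endpoints in different components.
Edges rejected before the tree was complete: 2.

2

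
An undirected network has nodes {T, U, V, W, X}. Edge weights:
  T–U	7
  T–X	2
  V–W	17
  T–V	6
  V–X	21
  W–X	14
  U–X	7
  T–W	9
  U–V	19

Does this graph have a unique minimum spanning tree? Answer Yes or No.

No

Sort edges by weight, then run Kruskal:
T–X (2): add. Components now {T,X} {V} {U} {W}
T–V (6): add. Components now {T,V,X} {U} {W}
T–U (7): add. Components now {T,U,V,X} {W}
U–X (7): skip — X and U already connected.
T–W (9): add. Components now {T,U,V,W,X}
Non-tree edge U–X has weight 7, equal to the heaviest edge on its tree cycle — swapping gives another MST of the same weight. Not unique.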